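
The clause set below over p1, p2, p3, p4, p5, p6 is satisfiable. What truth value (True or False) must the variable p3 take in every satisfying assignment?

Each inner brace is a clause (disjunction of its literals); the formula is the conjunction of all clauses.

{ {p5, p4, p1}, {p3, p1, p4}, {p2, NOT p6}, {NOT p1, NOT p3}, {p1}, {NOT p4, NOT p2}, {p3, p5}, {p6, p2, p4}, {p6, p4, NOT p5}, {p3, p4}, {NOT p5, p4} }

False

Suppose p3 = true.
The clause (NOT p1) is unit, so p1 = false.
That conflicts with the unit clause (p1).
So every satisfying assignment has p3 = False.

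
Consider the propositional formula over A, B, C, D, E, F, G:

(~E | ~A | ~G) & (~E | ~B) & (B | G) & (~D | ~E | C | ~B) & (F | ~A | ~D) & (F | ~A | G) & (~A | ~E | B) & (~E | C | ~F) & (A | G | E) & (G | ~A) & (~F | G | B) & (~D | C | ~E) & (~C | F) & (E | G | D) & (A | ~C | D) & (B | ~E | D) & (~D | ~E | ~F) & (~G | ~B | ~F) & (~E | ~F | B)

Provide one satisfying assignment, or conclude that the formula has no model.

A=0; B=1; C=0; D=0; E=0; F=0; G=1

Try E = 0.
Try B = 1.
Try A = 0.
The clause (G) is unit, so G = 1.
The clause (~F) is unit, so F = 0.
The clause (~C) is unit, so C = 0.
Every clause is now satisfied; D is unconstrained.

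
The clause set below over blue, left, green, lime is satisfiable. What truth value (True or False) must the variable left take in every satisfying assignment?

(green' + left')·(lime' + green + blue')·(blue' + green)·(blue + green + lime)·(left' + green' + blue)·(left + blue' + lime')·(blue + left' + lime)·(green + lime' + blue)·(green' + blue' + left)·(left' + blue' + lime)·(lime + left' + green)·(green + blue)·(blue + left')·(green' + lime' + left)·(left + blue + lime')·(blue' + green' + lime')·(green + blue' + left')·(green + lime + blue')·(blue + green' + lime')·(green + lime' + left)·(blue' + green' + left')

Suppose left = 1.
The clause (green') is unit, so green = 0.
The clause (blue') is unit, so blue = 0.
Now (blue) is unsatisfied and unit — conflict.
So every satisfying assignment has left = False.

False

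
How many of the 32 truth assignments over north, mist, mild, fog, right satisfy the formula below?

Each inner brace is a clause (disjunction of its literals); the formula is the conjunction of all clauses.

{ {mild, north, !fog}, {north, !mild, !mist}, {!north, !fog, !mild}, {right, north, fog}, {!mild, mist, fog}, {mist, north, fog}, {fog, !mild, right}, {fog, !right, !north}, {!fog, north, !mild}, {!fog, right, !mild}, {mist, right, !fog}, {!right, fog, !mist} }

There are 2^5 = 32 truth assignments over (north, mist, mild, fog, right).
Split on fog. With fog = true, the clauses containing fog are satisfied and !fog drops from the rest; 3 of the 2^4 = 16 assignments to the other variables satisfy what remains.
With fog = false, by the same count on the reduced clause set, 2 assignments work.
Total: 3 + 2 = 5.

5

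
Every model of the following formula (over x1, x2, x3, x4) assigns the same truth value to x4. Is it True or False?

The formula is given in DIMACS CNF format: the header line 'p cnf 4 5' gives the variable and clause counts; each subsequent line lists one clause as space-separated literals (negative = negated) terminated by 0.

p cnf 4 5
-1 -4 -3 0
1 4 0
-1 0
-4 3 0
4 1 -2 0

Suppose x4 = False.
The clause (x1) is unit, so x1 = True.
Now (¬x1) is unsatisfied and unit — conflict.
So every satisfying assignment has x4 = True.

True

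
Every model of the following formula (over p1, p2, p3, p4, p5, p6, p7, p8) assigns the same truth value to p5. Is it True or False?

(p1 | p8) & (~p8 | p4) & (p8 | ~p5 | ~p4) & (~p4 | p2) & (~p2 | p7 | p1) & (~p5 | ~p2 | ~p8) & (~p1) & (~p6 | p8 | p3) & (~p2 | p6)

False

Suppose p5 = 1.
From the singleton clause (~p1), p1 = 0.
From the singleton clause (p8), p8 = 1.
From the singleton clause (p4), p4 = 1.
From the singleton clause (p2), p2 = 1.
But (~p2) is also a unit clause — contradiction.
So every satisfying assignment has p5 = False.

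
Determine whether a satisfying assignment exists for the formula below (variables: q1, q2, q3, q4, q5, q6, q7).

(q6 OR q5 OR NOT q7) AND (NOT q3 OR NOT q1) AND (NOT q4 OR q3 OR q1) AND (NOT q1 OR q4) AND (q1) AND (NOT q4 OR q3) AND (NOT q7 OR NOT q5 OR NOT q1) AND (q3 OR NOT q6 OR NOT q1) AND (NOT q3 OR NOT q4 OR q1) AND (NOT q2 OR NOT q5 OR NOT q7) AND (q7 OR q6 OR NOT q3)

Unit clause (q1) forces q1 = true.
Unit clause (NOT q3) forces q3 = false.
Unit clause (q4) forces q4 = true.
But (NOT q4) is also a unit clause — contradiction.
No assignment satisfies every clause.

No, unsatisfiable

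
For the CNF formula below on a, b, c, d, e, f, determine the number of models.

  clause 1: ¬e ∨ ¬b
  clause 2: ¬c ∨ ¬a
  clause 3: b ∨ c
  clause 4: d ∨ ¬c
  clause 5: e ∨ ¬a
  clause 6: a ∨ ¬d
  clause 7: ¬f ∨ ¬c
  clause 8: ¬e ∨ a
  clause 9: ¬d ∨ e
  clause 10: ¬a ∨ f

2

There are 2^6 = 64 truth assignments over (a, b, c, d, e, f).
Split on e. With e = True, the clauses containing e are satisfied and ¬e drops from the rest; 0 of the 2^5 = 32 assignments to the other variables satisfy what remains.
With e = False, by the same count on the reduced clause set, 2 assignments work.
Total: 0 + 2 = 2.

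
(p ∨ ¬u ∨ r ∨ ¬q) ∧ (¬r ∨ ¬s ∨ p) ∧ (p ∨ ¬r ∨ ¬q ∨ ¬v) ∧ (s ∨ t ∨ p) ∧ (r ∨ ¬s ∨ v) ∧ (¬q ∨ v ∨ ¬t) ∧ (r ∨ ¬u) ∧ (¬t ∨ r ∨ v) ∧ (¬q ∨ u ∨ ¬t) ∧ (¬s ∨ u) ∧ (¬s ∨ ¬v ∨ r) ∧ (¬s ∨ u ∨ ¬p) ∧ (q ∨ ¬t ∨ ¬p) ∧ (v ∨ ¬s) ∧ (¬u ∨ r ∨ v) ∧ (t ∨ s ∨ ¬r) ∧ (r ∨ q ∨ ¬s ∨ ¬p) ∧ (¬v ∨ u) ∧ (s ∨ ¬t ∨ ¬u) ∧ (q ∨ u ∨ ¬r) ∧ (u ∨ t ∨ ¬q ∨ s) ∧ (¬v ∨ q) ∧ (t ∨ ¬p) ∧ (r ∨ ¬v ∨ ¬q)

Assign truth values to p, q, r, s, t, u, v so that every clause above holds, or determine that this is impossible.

p ↦ True, q ↦ True, r ↦ True, s ↦ True, t ↦ True, u ↦ True, v ↦ True

Case r = True:
Case s = True:
From the singleton clause (p), p = True.
From the singleton clause (u), u = True.
From the singleton clause (v), v = True.
From the singleton clause (q), q = True.
From the singleton clause (t), t = True.
This assignment satisfies each clause.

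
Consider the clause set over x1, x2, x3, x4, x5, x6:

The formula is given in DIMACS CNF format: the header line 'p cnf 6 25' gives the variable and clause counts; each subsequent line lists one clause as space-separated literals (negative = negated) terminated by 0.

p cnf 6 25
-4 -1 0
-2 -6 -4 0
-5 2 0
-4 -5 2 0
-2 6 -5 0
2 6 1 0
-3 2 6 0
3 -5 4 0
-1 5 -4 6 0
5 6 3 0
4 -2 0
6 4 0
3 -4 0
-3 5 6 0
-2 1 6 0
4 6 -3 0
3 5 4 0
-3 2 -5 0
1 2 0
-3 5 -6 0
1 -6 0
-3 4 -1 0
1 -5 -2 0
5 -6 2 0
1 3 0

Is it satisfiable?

Unsatisfiable

Branch on x4: set x4 = False.
(¬x2) alone gives x2 = False.
(¬x5) alone gives x5 = False.
(x6) alone gives x6 = True.
That conflicts with the unit clause (¬x6).
Undo x4 and try x4 = True.
(¬x1) alone gives x1 = False.
(x3) alone gives x3 = True.
(x2) alone gives x2 = True.
(¬x6) alone gives x6 = False.
That conflicts with the unit clause (x6).
Neither x4 = True nor x4 = False works.
No assignment satisfies every clause.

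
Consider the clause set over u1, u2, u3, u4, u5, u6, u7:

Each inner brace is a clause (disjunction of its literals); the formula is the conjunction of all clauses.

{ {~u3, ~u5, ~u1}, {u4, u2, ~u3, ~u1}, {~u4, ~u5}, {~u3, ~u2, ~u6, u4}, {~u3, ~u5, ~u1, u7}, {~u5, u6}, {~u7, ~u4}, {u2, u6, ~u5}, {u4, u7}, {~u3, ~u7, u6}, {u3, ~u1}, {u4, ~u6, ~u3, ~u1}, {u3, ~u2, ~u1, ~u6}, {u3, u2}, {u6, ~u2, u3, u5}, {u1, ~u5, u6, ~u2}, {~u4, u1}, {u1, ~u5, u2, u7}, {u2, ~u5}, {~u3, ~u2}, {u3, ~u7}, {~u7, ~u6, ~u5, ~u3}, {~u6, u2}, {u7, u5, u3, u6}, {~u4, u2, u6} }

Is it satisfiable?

No, unsatisfiable

Try u4 = 0.
Unit clause (u7) forces u7 = 1.
Unit clause (u3) forces u3 = 1.
Unit clause (u6) forces u6 = 1.
Unit clause (~u2) forces u2 = 0.
Now (u2) is unsatisfied and unit — conflict.
Undo u4 and try u4 = 1.
Unit clause (~u5) forces u5 = 0.
Unit clause (~u7) forces u7 = 0.
Unit clause (u1) forces u1 = 1.
Unit clause (u3) forces u3 = 1.
Unit clause (~u2) forces u2 = 0.
Unit clause (~u6) forces u6 = 0.
Now (u6) is unsatisfied and unit — conflict.
Either choice for u4 ends in contradiction.
No assignment satisfies every clause.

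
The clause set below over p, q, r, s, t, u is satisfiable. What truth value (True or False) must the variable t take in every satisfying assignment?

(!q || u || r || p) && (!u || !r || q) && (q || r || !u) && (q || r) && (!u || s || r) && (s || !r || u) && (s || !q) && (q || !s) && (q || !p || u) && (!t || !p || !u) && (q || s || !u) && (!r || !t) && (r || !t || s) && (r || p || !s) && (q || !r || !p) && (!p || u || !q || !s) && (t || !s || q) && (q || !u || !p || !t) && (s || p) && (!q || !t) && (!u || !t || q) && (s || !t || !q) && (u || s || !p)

Suppose t = true.
(!r) alone gives r = false.
(q) alone gives q = true.
Now (!q) is unsatisfied and unit — conflict.
So every satisfying assignment has t = False.

False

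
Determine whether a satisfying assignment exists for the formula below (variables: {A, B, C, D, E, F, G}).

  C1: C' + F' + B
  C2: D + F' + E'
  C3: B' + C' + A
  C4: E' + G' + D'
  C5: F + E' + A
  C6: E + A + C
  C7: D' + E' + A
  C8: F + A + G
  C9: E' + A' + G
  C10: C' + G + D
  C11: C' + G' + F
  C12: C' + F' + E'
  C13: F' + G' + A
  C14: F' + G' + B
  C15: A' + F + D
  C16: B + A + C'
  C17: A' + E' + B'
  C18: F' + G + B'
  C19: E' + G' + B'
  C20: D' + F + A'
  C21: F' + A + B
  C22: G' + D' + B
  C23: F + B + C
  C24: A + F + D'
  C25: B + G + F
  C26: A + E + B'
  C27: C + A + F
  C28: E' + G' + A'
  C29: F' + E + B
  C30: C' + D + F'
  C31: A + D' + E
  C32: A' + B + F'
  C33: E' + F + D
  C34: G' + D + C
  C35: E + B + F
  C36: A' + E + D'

No

Case C = 0:
Case E = 1:
Case D = 1:
Unit clause (G') forces G = 0.
Unit clause (A) forces A = 1.
Now (A') is unsatisfied and unit — conflict.
So D must be the other value — set D = 0.
Unit clause (F') forces F = 0.
Now (F) is unsatisfied and unit — conflict.
Both values of D lead to a conflict.
So E must be the other value — set E = 0.
Unit clause (A) forces A = 1.
Unit clause (D') forces D = 0.
Unit clause (F) forces F = 1.
Unit clause (B) forces B = 1.
Unit clause (G) forces G = 1.
Now (G') is unsatisfied and unit — conflict.
Both values of E lead to a conflict.
So C must be the other value — set C = 1.
Case F = 0:
Unit clause (G') forces G = 0.
Unit clause (A) forces A = 1.
Unit clause (E') forces E = 0.
Unit clause (D) forces D = 1.
Now (D') is unsatisfied and unit — conflict.
So F must be the other value — set F = 1.
Unit clause (B) forces B = 1.
Unit clause (A) forces A = 1.
Unit clause (E') forces E = 0.
Unit clause (G) forces G = 1.
Unit clause (D) forces D = 1.
Now (D') is unsatisfied and unit — conflict.
Both values of F lead to a conflict.
Both values of C lead to a conflict.
No assignment satisfies every clause.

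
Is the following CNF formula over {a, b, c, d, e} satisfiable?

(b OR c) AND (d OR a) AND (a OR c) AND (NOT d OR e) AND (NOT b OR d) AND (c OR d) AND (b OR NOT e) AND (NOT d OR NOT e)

Try b = false.
From the singleton clause (c), c = true.
From the singleton clause (NOT e), e = false.
From the singleton clause (NOT d), d = false.
From the singleton clause (a), a = true.
Every clause now holds.
A satisfying assignment: a: true; b: false; c: true; d: false; e: false.

Satisfiable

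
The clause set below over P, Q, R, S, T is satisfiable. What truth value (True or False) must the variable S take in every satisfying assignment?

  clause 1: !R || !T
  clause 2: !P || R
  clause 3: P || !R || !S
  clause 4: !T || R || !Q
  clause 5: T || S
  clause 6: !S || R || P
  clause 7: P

True

Suppose S = false.
(T) alone gives T = true.
(!R) alone gives R = false.
(!P) alone gives P = false.
That conflicts with the unit clause (P).
So every satisfying assignment has S = True.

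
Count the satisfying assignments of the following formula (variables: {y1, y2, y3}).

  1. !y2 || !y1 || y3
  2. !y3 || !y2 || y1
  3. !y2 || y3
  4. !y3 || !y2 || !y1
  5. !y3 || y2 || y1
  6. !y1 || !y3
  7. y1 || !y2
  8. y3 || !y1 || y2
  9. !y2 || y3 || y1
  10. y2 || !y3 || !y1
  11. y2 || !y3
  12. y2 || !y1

1

There are 2^3 = 8 truth assignments over (y1, y2, y3).
Check each against the 12 clauses (columns in the order y1, y2, y3):
  F F F  ✓ satisfies all
  F F T  ✗ fails (!y3 || y2 || y1)
  F T F  ✗ fails (!y2 || y3)
  F T T  ✗ fails (!y3 || !y2 || y1)
  T F F  ✗ fails (y3 || !y1 || y2)
  T F T  ✗ fails (!y1 || !y3)
  T T F  ✗ fails (!y2 || !y1 || y3)
  T T T  ✗ fails (!y3 || !y2 || !y1)
1 of the 8 rows is a model.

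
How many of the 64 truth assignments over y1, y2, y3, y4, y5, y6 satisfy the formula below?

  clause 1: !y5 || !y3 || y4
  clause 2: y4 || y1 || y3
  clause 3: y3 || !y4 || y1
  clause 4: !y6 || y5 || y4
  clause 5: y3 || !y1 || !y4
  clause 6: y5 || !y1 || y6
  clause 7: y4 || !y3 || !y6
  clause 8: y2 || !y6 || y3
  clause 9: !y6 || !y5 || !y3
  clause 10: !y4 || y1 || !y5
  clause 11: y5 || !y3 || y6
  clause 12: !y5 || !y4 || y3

9

There are 2^6 = 64 truth assignments over (y1, y2, y3, y4, y5, y6).
Split on y3. With y3 = true, the clauses containing y3 are satisfied and !y3 drops from the rest; 6 of the 2^5 = 32 assignments to the other variables satisfy what remains.
With y3 = false, by the same count on the reduced clause set, 3 assignments work.
Total: 6 + 3 = 9.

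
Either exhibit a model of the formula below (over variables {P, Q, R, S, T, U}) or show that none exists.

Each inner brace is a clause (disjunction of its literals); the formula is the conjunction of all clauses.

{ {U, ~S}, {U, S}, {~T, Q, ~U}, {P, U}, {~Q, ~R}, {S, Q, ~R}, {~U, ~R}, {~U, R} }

Branch on U: set U = 1.
The clause (~R) is unit, so R = 0.
Now (R) is unsatisfied and unit — conflict.
Backtrack on U: now try U = 0.
The clause (~S) is unit, so S = 0.
Now (S) is unsatisfied and unit — conflict.
Both values of U lead to a conflict.

UNSATISFIABLE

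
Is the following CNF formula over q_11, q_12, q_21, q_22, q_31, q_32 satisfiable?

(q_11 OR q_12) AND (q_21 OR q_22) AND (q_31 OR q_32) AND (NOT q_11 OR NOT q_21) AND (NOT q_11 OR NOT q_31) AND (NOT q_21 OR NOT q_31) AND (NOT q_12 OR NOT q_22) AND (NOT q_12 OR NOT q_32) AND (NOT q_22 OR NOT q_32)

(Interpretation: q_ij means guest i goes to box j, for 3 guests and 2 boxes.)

Try q_11 = true.
The clause (NOT q_21) is unit, so q_21 = false.
The clause (q_22) is unit, so q_22 = true.
The clause (NOT q_31) is unit, so q_31 = false.
The clause (q_32) is unit, so q_32 = true.
That conflicts with the unit clause (NOT q_32).
Undo q_11 and try q_11 = false.
The clause (q_12) is unit, so q_12 = true.
The clause (NOT q_22) is unit, so q_22 = false.
The clause (q_21) is unit, so q_21 = true.
The clause (NOT q_31) is unit, so q_31 = false.
The clause (q_32) is unit, so q_32 = true.
That conflicts with the unit clause (NOT q_32).
Either choice for q_11 ends in contradiction.
No assignment satisfies every clause.

Unsatisfiable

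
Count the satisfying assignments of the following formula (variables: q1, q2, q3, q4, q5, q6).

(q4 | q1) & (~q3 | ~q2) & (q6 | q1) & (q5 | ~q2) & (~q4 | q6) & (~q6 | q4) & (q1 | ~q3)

13

There are 2^6 = 64 truth assignments over (q1, q2, q3, q4, q5, q6).
Split on q6. With q6 = 1, the clauses containing q6 are satisfied and ~q6 drops from the rest; 8 of the 2^5 = 32 assignments to the other variables satisfy what remains.
With q6 = 0, by the same count on the reduced clause set, 5 assignments work.
(One model: q1=F, q2=F, q3=F, q4=T, q5=F, q6=T.)
Total: 8 + 5 = 13.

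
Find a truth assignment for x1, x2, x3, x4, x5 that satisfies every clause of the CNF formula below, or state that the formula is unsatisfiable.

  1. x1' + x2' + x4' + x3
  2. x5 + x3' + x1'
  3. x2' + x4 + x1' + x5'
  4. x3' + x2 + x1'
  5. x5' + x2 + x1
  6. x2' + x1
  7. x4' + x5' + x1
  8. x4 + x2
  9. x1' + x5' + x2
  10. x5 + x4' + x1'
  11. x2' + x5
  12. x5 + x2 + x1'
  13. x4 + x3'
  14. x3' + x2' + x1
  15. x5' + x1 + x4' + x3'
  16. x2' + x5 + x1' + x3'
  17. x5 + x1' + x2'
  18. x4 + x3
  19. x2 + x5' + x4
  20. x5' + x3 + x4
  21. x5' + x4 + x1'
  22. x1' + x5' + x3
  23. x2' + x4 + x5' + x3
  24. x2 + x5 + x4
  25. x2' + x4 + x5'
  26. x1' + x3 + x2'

Suppose x2 = 0.
From the singleton clause (x4), x4 = 1.
Suppose x3 = 0.
Suppose x5 = 0.
From the singleton clause (x1'), x1 = 0.
This assignment satisfies each clause.

x1: 0; x2: 0; x3: 0; x4: 1; x5: 0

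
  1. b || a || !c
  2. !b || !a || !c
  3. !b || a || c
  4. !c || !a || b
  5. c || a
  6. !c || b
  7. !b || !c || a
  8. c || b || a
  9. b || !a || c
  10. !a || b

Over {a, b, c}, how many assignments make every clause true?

1

There are 2^3 = 8 truth assignments over (a, b, c).
Split on c. With c = true, the clauses containing c are satisfied and !c drops from the rest; 0 of the 2^2 = 4 assignments to the other variables satisfy what remains.
With c = false, by the same count on the reduced clause set, 1 assignment works.
Total: 0 + 1 = 1.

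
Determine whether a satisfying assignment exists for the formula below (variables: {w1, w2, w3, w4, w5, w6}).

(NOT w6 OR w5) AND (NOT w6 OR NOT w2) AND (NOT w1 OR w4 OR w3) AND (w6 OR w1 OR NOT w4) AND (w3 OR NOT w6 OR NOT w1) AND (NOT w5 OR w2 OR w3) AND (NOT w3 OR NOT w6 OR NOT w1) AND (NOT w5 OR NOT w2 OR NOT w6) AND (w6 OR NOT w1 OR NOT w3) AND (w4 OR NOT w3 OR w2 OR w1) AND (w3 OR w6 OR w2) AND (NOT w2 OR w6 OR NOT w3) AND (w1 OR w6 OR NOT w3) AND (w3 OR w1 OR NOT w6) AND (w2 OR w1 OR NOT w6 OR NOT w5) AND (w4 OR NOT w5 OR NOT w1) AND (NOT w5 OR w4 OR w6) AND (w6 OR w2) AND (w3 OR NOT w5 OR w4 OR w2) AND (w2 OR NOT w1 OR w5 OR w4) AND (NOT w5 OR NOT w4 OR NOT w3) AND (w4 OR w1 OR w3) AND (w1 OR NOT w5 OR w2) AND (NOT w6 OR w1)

Yes, satisfiable

Suppose w6 = false.
(w2) alone gives w2 = true.
(NOT w3) alone gives w3 = false.
Suppose w1 = true.
(w4) alone gives w4 = true.
All clauses hold; w5 can take either value.
A satisfying assignment: w1=true; w2=true; w3=false; w4=true; w5=false; w6=false.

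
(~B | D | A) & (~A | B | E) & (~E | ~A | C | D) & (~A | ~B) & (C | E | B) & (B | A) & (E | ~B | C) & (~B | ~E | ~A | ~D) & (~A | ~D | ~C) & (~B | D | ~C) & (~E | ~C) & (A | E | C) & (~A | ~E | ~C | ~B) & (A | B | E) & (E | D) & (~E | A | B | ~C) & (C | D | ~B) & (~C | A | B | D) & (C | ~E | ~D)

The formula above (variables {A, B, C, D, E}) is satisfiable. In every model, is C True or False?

Suppose C = 0.
Branch on A: set A = 0.
Unit clause (B) forces B = 1.
Unit clause (D) forces D = 1.
Unit clause (E) forces E = 1.
But (~E) is also a unit clause — contradiction.
Backtrack on A: now try A = 1.
Unit clause (~B) forces B = 0.
Unit clause (E) forces E = 1.
Unit clause (D) forces D = 1.
But (~D) is also a unit clause — contradiction.
Either choice for A ends in contradiction.
So every satisfying assignment has C = True.

True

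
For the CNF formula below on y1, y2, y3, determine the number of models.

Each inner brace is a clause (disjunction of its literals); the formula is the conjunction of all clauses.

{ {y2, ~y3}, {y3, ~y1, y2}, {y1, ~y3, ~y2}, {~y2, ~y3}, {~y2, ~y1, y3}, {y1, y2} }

There are 2^3 = 8 truth assignments over (y1, y2, y3).
Check each against the 6 clauses (columns in the order y1, y2, y3):
  F F F  ✗ fails (y1 | y2)
  F F T  ✗ fails (y2 | ~y3)
  F T F  ✓ satisfies all
  F T T  ✗ fails (y1 | ~y3 | ~y2)
  T F F  ✗ fails (y3 | ~y1 | y2)
  T F T  ✗ fails (y2 | ~y3)
  T T F  ✗ fails (~y2 | ~y1 | y3)
  T T T  ✗ fails (~y2 | ~y3)
1 of the 8 rows is a model.

1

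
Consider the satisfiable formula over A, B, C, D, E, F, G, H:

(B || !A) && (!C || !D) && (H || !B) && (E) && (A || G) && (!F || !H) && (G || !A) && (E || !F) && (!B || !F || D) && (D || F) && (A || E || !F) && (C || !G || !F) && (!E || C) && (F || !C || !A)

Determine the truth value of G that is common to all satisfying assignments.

Suppose G = false.
Unit clause (E) forces E = true.
Unit clause (A) forces A = true.
But (!A) is also a unit clause — contradiction.
So every satisfying assignment has G = True.

True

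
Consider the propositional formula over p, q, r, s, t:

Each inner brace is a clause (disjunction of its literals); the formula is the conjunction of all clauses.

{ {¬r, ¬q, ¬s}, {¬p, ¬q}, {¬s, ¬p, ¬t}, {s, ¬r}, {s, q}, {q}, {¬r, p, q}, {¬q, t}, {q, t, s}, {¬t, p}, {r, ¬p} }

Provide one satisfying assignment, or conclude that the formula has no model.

UNSATISFIABLE

From the singleton clause (q), q = True.
From the singleton clause (¬p), p = False.
From the singleton clause (t), t = True.
Now (¬t) is unsatisfied and unit — conflict.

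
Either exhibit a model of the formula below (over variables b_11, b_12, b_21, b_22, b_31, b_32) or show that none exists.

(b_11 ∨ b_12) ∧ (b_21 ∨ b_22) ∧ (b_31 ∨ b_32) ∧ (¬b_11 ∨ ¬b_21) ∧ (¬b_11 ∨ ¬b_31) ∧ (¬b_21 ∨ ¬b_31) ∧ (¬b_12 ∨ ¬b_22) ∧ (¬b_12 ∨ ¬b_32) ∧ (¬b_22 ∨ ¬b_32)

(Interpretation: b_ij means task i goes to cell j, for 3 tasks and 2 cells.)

UNSATISFIABLE

Suppose b_11 = True.
The clause (¬b_21) is unit, so b_21 = False.
The clause (b_22) is unit, so b_22 = True.
The clause (¬b_31) is unit, so b_31 = False.
The clause (b_32) is unit, so b_32 = True.
Now (¬b_32) is unsatisfied and unit — conflict.
Undo b_11 and try b_11 = False.
The clause (b_12) is unit, so b_12 = True.
The clause (¬b_22) is unit, so b_22 = False.
The clause (b_21) is unit, so b_21 = True.
The clause (¬b_31) is unit, so b_31 = False.
The clause (b_32) is unit, so b_32 = True.
Now (¬b_32) is unsatisfied and unit — conflict.
Neither b_11 = True nor b_11 = False works.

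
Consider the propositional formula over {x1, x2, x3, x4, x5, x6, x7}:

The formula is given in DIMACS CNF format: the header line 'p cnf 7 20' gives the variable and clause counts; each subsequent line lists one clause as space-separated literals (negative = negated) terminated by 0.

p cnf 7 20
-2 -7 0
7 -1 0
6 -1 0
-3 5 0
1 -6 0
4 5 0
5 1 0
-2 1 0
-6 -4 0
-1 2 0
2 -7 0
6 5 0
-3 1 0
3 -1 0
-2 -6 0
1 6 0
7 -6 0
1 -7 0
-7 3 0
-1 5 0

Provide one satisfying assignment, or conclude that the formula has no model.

UNSATISFIABLE

Try x2 = False.
The clause (¬x1) is unit, so x1 = False.
The clause (¬x6) is unit, so x6 = False.
That conflicts with the unit clause (x6).
Backtrack on x2: now try x2 = True.
The clause (¬x7) is unit, so x7 = False.
The clause (¬x1) is unit, so x1 = False.
That conflicts with the unit clause (x1).
Neither x2 = True nor x2 = False works.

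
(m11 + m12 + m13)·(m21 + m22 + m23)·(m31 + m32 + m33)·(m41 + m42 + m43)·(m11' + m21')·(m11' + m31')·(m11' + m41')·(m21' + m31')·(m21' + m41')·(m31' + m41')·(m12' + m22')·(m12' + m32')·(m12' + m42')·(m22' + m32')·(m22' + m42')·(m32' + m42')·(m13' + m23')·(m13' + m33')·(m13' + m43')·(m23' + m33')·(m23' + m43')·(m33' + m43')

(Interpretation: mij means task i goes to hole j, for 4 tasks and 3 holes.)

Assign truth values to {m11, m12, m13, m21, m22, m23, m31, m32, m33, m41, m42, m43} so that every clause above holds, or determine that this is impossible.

Branch on m11: set m11 = 0.
Branch on m12: set m12 = 1.
(m22') alone gives m22 = 0.
(m32') alone gives m32 = 0.
(m42') alone gives m42 = 0.
Branch on m21: set m21 = 1.
(m31') alone gives m31 = 0.
(m33) alone gives m33 = 1.
(m41') alone gives m41 = 0.
(m43) alone gives m43 = 1.
But (m43') is also a unit clause — contradiction.
Backtrack on m21: now try m21 = 0.
(m23) alone gives m23 = 1.
(m13') alone gives m13 = 0.
(m33') alone gives m33 = 0.
(m31) alone gives m31 = 1.
(m41') alone gives m41 = 0.
(m43) alone gives m43 = 1.
But (m43') is also a unit clause — contradiction.
Either choice for m21 ends in contradiction.
Backtrack on m12: now try m12 = 0.
(m13) alone gives m13 = 1.
(m23') alone gives m23 = 0.
(m33') alone gives m33 = 0.
(m43') alone gives m43 = 0.
Branch on m21: set m21 = 1.
(m31') alone gives m31 = 0.
(m32) alone gives m32 = 1.
(m41') alone gives m41 = 0.
(m42) alone gives m42 = 1.
But (m42') is also a unit clause — contradiction.
Backtrack on m21: now try m21 = 0.
(m22) alone gives m22 = 1.
(m32') alone gives m32 = 0.
(m31) alone gives m31 = 1.
(m41') alone gives m41 = 0.
(m42) alone gives m42 = 1.
But (m42') is also a unit clause — contradiction.
Either choice for m21 ends in contradiction.
Either choice for m12 ends in contradiction.
Backtrack on m11: now try m11 = 1.
(m21') alone gives m21 = 0.
(m31') alone gives m31 = 0.
(m41') alone gives m41 = 0.
Branch on m22: set m22 = 1.
(m12') alone gives m12 = 0.
(m32') alone gives m32 = 0.
(m33) alone gives m33 = 1.
(m42') alone gives m42 = 0.
(m43) alone gives m43 = 1.
But (m43') is also a unit clause — contradiction.
Backtrack on m22: now try m22 = 0.
(m23) alone gives m23 = 1.
(m13') alone gives m13 = 0.
(m33') alone gives m33 = 0.
(m32) alone gives m32 = 1.
(m12') alone gives m12 = 0.
(m42') alone gives m42 = 0.
(m43) alone gives m43 = 1.
But (m43') is also a unit clause — contradiction.
Either choice for m22 ends in contradiction.
Either choice for m11 ends in contradiction.

UNSATISFIABLE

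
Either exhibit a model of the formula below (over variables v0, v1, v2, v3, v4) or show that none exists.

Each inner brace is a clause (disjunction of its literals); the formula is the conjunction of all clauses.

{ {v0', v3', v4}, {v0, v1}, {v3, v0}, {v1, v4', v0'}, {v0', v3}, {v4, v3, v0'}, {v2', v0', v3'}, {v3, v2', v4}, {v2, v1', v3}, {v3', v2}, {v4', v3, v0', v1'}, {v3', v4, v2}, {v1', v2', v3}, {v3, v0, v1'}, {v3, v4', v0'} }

v0 ↦ 0,  v1 ↦ 1,  v2 ↦ 1,  v3 ↦ 1,  v4 ↦ 0

Branch on v0: set v0 = 0.
(v1) alone gives v1 = 1.
(v3) alone gives v3 = 1.
(v2) alone gives v2 = 1.
Every clause is now satisfied; v4 is unconstrained.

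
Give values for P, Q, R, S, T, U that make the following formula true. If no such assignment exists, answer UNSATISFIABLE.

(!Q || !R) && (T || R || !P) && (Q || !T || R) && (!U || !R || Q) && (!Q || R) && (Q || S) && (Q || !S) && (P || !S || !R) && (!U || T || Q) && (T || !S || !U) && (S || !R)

Try Q = false.
(S) alone gives S = true.
But (!S) is also a unit clause — contradiction.
That branch fails; take Q = true instead.
(!R) alone gives R = false.
But (R) is also a unit clause — contradiction.
Neither Q = true nor Q = false works.

UNSATISFIABLE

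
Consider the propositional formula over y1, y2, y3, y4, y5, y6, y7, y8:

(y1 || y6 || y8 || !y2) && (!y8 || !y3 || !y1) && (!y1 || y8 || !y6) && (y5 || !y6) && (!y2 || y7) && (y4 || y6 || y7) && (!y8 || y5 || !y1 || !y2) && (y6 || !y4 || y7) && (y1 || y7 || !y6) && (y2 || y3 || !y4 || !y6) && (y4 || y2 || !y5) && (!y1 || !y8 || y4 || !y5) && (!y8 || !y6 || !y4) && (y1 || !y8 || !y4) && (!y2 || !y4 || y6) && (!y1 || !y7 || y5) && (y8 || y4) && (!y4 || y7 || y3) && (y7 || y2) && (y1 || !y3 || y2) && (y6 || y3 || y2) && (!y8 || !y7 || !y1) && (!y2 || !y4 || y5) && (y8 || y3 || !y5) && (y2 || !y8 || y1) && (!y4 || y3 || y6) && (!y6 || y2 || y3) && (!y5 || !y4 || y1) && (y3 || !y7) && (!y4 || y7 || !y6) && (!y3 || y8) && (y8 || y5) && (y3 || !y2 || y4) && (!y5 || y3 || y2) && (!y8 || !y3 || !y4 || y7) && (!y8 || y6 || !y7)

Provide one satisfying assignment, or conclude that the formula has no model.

y1 ↦ false; y2 ↦ true; y3 ↦ true; y4 ↦ false; y5 ↦ true; y6 ↦ true; y7 ↦ true; y8 ↦ true

Branch on y5: set y5 = true.
Branch on y2: set y2 = true.
From the singleton clause (y7), y7 = true.
From the singleton clause (y3), y3 = true.
From the singleton clause (y8), y8 = true.
From the singleton clause (!y1), y1 = false.
From the singleton clause (!y4), y4 = false.
From the singleton clause (y6), y6 = true.
Every clause now holds.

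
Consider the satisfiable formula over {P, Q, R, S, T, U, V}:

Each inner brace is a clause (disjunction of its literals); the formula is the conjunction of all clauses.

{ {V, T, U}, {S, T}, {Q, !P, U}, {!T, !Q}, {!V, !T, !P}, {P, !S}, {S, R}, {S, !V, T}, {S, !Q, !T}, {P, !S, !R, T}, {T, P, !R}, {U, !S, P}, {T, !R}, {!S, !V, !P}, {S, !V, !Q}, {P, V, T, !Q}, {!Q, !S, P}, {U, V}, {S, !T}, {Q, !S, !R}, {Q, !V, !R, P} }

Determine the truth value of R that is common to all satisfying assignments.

False

Suppose R = true.
The clause (T) is unit, so T = true.
The clause (!Q) is unit, so Q = false.
The clause (S) is unit, so S = true.
Now (!S) is unsatisfied and unit — conflict.
So every satisfying assignment has R = False.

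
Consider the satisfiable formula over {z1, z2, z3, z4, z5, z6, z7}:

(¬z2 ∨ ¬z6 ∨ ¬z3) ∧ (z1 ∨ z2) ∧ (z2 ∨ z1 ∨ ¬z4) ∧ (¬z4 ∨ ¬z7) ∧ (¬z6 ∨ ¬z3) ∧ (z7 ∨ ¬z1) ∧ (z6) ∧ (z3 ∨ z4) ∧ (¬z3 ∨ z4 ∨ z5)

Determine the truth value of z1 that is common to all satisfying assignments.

Suppose z1 = True.
(z7) alone gives z7 = True.
(¬z4) alone gives z4 = False.
(z6) alone gives z6 = True.
(¬z3) alone gives z3 = False.
That conflicts with the unit clause (z3).
So every satisfying assignment has z1 = False.

False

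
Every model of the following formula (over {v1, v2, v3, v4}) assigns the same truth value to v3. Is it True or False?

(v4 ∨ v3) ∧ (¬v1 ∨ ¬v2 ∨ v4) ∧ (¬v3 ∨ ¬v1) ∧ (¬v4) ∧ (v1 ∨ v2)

Suppose v3 = False.
From the singleton clause (v4), v4 = True.
Now (¬v4) is unsatisfied and unit — conflict.
So every satisfying assignment has v3 = True.

True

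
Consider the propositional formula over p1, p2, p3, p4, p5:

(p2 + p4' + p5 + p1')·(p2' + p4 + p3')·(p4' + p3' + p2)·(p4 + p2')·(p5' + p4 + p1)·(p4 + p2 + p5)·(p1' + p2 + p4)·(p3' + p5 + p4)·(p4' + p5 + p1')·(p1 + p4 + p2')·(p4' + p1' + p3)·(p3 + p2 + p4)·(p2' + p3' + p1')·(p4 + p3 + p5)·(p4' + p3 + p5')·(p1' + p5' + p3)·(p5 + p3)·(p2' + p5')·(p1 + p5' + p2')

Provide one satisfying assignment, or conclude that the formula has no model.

p1=0, p2=1, p3=1, p4=1, p5=0

Try p4 = 1.
Try p3 = 1.
From the singleton clause (p2), p2 = 1.
From the singleton clause (p1'), p1 = 0.
From the singleton clause (p5'), p5 = 0.
Every clause now holds.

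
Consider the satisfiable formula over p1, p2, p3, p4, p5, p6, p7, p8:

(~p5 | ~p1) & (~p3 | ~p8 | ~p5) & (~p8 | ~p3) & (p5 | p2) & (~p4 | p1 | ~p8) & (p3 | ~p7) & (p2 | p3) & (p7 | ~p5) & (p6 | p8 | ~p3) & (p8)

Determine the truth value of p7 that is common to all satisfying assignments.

False

Suppose p7 = 1.
From the singleton clause (p3), p3 = 1.
From the singleton clause (~p8), p8 = 0.
Now (p8) is unsatisfied and unit — conflict.
So every satisfying assignment has p7 = False.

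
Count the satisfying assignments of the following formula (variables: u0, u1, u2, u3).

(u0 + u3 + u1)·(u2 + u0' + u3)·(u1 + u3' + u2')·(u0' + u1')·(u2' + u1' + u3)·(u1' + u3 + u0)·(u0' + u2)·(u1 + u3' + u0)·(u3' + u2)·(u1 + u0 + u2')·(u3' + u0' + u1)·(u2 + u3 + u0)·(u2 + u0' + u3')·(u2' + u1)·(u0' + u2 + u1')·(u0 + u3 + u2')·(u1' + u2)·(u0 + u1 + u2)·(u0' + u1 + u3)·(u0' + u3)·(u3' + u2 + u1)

1

There are 2^4 = 16 truth assignments over (u0, u1, u2, u3).
Split on u2. With u2 = 1, the clauses containing u2 are satisfied and u2' drops from the rest; 1 of the 2^3 = 8 assignments to the other variables satisfy what remains.
With u2 = 0, by the same count on the reduced clause set, 0 assignments work.
Total: 1 + 0 = 1.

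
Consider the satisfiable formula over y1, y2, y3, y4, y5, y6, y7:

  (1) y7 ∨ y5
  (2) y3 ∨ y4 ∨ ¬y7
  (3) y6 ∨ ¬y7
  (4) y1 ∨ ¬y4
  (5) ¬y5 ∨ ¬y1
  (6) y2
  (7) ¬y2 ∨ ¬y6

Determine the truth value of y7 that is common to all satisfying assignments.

False

Suppose y7 = True.
The clause (y6) is unit, so y6 = True.
The clause (y2) is unit, so y2 = True.
But (¬y2) is also a unit clause — contradiction.
So every satisfying assignment has y7 = False.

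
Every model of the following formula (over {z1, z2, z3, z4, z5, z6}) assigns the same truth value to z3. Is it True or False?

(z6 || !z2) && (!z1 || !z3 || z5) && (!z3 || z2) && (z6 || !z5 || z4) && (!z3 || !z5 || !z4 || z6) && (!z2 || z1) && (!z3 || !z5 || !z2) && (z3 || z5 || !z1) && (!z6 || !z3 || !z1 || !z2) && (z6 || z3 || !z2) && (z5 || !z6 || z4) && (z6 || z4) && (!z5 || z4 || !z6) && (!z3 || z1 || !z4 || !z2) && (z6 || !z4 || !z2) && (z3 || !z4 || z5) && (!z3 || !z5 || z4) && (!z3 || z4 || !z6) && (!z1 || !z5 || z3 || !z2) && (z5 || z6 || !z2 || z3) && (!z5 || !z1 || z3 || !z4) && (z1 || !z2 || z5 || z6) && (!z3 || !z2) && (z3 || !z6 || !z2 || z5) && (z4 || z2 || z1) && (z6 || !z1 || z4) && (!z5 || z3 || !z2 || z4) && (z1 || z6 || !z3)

Suppose z3 = true.
The clause (z2) is unit, so z2 = true.
Now (!z2) is unsatisfied and unit — conflict.
So every satisfying assignment has z3 = False.

False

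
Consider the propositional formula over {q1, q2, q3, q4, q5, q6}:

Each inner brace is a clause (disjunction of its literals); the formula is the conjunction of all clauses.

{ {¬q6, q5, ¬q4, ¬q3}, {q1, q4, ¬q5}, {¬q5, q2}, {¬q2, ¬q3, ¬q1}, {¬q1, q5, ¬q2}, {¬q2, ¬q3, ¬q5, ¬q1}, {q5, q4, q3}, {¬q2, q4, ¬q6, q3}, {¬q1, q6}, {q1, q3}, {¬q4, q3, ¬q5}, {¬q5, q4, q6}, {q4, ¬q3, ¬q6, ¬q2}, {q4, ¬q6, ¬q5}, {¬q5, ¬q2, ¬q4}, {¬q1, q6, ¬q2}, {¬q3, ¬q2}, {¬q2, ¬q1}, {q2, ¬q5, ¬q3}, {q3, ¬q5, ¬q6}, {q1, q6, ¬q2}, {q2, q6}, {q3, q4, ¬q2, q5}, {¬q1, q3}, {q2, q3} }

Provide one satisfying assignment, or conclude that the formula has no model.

Suppose q5 = False.
Suppose q1 = True.
The clause (¬q2) is unit, so q2 = False.
The clause (q6) is unit, so q6 = True.
The clause (q3) is unit, so q3 = True.
The clause (¬q4) is unit, so q4 = False.
This assignment satisfies each clause.

q1: True, q2: False, q3: True, q4: False, q5: False, q6: True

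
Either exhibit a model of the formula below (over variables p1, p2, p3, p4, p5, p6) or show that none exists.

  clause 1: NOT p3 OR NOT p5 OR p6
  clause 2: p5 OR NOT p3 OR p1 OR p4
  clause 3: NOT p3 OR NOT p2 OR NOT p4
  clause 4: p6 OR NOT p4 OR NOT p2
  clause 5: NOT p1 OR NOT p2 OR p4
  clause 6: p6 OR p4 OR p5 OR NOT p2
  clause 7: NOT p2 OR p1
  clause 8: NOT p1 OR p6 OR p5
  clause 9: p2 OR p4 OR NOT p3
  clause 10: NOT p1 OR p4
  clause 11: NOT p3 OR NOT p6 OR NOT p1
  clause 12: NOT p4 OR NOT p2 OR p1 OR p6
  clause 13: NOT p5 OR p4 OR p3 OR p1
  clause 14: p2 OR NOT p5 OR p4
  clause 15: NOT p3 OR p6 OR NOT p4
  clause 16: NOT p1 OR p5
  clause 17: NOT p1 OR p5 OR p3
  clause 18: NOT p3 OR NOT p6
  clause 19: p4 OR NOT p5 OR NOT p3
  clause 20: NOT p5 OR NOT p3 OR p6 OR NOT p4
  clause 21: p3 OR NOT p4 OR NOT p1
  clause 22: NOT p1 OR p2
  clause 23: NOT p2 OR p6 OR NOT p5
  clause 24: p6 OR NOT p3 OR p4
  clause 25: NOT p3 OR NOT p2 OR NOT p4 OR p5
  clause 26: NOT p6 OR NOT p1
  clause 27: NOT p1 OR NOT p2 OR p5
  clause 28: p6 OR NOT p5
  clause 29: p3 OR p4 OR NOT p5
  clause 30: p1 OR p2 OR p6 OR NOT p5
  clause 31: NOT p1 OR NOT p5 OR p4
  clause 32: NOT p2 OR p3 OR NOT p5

p1=false, p2=false, p3=false, p4=true, p5=false, p6=true

Try p2 = false.
Unit clause (NOT p1) forces p1 = false.
Try p4 = true.
Try p3 = false.
Try p6 = true.
Every clause is now satisfied; p5 is unconstrained.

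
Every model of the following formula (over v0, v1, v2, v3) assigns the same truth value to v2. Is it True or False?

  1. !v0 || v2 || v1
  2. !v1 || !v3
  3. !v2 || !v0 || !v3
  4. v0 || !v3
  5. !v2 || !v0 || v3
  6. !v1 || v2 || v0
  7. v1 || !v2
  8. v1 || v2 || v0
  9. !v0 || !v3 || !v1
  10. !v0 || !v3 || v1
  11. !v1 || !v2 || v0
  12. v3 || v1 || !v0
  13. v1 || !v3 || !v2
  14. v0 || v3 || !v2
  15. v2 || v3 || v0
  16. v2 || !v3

Suppose v2 = true.
Unit clause (v1) forces v1 = true.
Unit clause (!v3) forces v3 = false.
Unit clause (!v0) forces v0 = false.
Now (v0) is unsatisfied and unit — conflict.
So every satisfying assignment has v2 = False.

False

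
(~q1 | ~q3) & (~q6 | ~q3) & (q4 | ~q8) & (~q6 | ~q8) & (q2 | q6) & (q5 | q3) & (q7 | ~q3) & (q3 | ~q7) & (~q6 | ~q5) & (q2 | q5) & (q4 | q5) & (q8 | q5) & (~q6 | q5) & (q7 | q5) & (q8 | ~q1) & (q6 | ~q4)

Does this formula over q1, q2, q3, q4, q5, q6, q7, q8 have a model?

Case q1 = 0:
Case q6 = 0:
The clause (q2) is unit, so q2 = 1.
The clause (~q4) is unit, so q4 = 0.
The clause (~q8) is unit, so q8 = 0.
The clause (q5) is unit, so q5 = 1.
Case q7 = 1:
The clause (q3) is unit, so q3 = 1.
This assignment satisfies each clause.
A satisfying assignment: q1: 0,  q2: 1,  q3: 1,  q4: 0,  q5: 1,  q6: 0,  q7: 1,  q8: 0.

Satisfiable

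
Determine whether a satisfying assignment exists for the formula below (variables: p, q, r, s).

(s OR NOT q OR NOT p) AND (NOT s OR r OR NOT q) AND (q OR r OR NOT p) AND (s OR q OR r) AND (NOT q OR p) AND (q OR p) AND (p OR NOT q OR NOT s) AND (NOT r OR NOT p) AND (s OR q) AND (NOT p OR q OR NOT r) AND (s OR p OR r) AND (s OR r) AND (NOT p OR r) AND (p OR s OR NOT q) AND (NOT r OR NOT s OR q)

Unsatisfiable

Try q = false.
(p) alone gives p = true.
(r) alone gives r = true.
Now (NOT r) is unsatisfied and unit — conflict.
Undo q and try q = true.
(p) alone gives p = true.
(s) alone gives s = true.
(r) alone gives r = true.
Now (NOT r) is unsatisfied and unit — conflict.
Either choice for q ends in contradiction.
No assignment satisfies every clause.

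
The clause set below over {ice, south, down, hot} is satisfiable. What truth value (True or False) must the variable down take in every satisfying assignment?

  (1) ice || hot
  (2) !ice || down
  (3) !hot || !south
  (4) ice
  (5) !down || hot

True

Suppose down = false.
The clause (!ice) is unit, so ice = false.
Now (ice) is unsatisfied and unit — conflict.
So every satisfying assignment has down = True.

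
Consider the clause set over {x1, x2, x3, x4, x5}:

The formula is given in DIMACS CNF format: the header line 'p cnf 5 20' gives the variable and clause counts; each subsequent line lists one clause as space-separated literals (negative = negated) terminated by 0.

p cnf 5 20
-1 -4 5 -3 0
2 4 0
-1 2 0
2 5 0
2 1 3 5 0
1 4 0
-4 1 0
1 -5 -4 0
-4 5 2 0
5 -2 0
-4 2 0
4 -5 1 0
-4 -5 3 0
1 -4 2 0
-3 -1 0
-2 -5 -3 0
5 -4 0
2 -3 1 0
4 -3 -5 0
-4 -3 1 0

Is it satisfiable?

Yes

Case x2 = True:
(x5) alone gives x5 = True.
(¬x3) alone gives x3 = False.
(¬x4) alone gives x4 = False.
(x1) alone gives x1 = True.
All clauses are satisfied.
A satisfying assignment: x1: True,  x2: True,  x3: False,  x4: False,  x5: True.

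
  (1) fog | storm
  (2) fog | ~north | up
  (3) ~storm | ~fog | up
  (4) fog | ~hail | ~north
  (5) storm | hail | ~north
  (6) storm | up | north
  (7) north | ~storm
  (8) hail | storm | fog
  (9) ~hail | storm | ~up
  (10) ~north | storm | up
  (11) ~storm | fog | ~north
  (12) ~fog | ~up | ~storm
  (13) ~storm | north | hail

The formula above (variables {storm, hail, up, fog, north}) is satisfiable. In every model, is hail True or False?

False

Suppose hail = 1.
Try fog = 1.
Try storm = 0.
Unit clause (~up) forces up = 0.
Unit clause (north) forces north = 1.
Now (~north) is unsatisfied and unit — conflict.
That branch fails; take storm = 1 instead.
Unit clause (up) forces up = 1.
Now (~up) is unsatisfied and unit — conflict.
Either choice for storm ends in contradiction.
That branch fails; take fog = 0 instead.
Unit clause (storm) forces storm = 1.
Unit clause (~north) forces north = 0.
Now (north) is unsatisfied and unit — conflict.
Either choice for fog ends in contradiction.
So every satisfying assignment has hail = False.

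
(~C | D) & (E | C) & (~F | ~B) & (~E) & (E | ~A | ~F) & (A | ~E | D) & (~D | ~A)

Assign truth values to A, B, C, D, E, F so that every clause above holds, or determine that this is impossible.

The clause (~E) is unit, so E = 0.
The clause (C) is unit, so C = 1.
The clause (D) is unit, so D = 1.
The clause (~A) is unit, so A = 0.
Try F = 0.
No clause remains; B is free.

A=0; B=1; C=1; D=1; E=0; F=0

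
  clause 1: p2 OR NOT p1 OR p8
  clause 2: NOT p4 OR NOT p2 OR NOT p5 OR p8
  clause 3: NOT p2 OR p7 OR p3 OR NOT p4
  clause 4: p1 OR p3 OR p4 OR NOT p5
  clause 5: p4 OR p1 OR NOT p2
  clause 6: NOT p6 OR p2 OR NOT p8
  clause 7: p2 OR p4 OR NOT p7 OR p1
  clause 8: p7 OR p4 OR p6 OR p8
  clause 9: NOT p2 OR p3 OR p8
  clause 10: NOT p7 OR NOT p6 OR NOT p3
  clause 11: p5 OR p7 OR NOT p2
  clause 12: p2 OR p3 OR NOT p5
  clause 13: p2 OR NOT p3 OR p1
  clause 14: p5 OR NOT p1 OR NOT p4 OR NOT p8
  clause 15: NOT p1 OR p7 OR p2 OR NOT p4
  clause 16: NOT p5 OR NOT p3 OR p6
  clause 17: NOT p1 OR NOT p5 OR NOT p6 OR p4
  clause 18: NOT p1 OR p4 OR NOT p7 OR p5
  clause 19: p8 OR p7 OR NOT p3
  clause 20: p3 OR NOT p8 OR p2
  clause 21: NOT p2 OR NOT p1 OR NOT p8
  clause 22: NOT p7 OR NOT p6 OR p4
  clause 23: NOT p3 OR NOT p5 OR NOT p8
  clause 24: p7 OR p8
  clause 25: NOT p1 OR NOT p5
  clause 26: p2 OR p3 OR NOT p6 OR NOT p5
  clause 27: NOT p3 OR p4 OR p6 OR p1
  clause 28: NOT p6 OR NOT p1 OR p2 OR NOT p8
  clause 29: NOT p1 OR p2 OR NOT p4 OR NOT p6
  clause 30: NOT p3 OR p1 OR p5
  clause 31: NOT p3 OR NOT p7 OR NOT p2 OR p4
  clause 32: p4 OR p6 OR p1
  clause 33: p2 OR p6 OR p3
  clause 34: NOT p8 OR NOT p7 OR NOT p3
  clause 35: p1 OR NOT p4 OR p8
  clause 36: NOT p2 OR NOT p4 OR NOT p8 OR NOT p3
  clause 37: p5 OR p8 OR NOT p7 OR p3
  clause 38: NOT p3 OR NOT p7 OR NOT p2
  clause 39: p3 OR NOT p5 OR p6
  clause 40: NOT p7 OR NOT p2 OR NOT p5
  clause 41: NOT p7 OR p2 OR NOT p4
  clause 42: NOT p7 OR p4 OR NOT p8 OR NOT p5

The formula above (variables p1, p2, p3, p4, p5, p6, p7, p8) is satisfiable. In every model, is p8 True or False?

True

Suppose p8 = false.
The clause (p7) is unit, so p7 = true.
Branch on p2: set p2 = true.
The clause (p3) is unit, so p3 = true.
But (NOT p3) is also a unit clause — contradiction.
Backtrack on p2: now try p2 = false.
The clause (NOT p1) is unit, so p1 = false.
The clause (p4) is unit, so p4 = true.
But (NOT p4) is also a unit clause — contradiction.
Either choice for p2 ends in contradiction.
So every satisfying assignment has p8 = True.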